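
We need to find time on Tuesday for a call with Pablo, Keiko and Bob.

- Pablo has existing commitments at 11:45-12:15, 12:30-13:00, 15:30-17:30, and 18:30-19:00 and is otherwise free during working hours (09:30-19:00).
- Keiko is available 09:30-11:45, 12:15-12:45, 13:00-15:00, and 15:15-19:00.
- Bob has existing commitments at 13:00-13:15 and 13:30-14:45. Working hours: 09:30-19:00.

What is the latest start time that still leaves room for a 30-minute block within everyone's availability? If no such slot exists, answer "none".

Pablo free within 09:30–19:00: 09:30–11:45, 12:15–12:30, 13:00–15:30, 17:30–18:30.
Bob free within 09:30–19:00: 09:30–13:00, 13:15–13:30, 14:45–19:00.
Pablo ∩ Keiko: 09:30–11:45, 12:15–12:30, 13:00–15:00, 15:15–15:30, 17:30–18:30.
Pablo ∩ Keiko ∩ Bob: 09:30–11:45, 12:15–12:30, 13:15–13:30, 14:45–15:00, 15:15–15:30, 17:30–18:30.
Windows ≥ 30 min: 09:30–11:45, 17:30–18:30.
Latest start in the last window 17:30–18:30 is 18:30 − 30 min = 18:00.

18:00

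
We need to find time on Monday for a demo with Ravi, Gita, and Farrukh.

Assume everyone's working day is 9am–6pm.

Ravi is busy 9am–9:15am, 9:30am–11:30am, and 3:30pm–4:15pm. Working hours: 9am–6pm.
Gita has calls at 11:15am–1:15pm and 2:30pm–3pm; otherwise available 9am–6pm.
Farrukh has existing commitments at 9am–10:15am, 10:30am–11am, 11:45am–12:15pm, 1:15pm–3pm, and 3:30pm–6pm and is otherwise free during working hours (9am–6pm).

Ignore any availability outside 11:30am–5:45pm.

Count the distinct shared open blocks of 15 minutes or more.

Ravi free within 09:00–18:00: 09:15–09:30, 11:30–15:30, 16:15–18:00.
Gita free within 09:00–18:00: 09:00–11:15, 13:15–14:30, 15:00–18:00.
Farrukh free within 09:00–18:00: 10:15–10:30, 11:00–11:45, 12:15–13:15, 15:00–15:30.
Ravi ∩ Gita: 09:15–09:30, 13:15–14:30, 15:00–15:30, 16:15–18:00.
Ravi ∩ Gita ∩ Farrukh: 15:00–15:30.
Restricted to 11:30–17:45: 15:00–15:30.
Windows ≥ 15 min: 15:00–15:30.
That's 1 window.

1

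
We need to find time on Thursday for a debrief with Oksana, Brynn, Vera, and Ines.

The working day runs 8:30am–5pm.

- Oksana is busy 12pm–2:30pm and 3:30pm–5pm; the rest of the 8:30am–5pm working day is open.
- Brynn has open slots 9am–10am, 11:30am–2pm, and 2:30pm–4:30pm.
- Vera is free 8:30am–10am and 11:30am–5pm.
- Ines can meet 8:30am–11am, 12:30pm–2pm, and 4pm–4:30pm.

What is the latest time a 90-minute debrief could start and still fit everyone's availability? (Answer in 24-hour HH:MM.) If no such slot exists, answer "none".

none

Oksana free within 08:30–17:00: 08:30–12:00, 14:30–15:30.
Oksana ∩ Brynn: 09:00–10:00, 11:30–12:00, 14:30–15:30.
Oksana ∩ Brynn ∩ Vera: 09:00–10:00, 11:30–12:00, 14:30–15:30.
Oksana ∩ Brynn ∩ Vera ∩ Ines: 09:00–10:00.
Windows ≥ 90 min: (none).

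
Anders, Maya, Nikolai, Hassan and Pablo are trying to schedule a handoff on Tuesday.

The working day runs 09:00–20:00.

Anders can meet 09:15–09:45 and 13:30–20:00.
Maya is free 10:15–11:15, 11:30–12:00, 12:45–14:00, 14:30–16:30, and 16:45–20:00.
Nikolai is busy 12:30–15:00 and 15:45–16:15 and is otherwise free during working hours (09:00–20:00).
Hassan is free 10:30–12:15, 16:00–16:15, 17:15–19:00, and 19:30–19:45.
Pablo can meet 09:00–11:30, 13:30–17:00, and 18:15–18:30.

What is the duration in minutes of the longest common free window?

15 minutes

Nikolai free within 09:00–20:00: 09:00–12:30, 15:00–15:45, 16:15–20:00.
Anders ∩ Maya: 13:30–14:00, 14:30–16:30, 16:45–20:00.
Anders ∩ Maya ∩ Nikolai: 15:00–15:45, 16:15–16:30, 16:45–20:00.
Anders ∩ Maya ∩ Nikolai ∩ Hassan: 17:15–19:00, 19:30–19:45.
Anders ∩ Maya ∩ Nikolai ∩ Hassan ∩ Pablo: 18:15–18:30.
Single common window of 15 minutes.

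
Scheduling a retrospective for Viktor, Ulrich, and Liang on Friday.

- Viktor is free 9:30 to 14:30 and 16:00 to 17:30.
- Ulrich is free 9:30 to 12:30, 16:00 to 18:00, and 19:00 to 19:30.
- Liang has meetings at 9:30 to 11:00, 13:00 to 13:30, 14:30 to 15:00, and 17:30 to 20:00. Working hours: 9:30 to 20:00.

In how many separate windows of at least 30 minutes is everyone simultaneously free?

Liang free within 09:30–20:00: 11:00–13:00, 13:30–14:30, 15:00–17:30.
Viktor ∩ Ulrich: 09:30–12:30, 16:00–17:30.
Viktor ∩ Ulrich ∩ Liang: 11:00–12:30, 16:00–17:30.
Windows ≥ 30 min: 11:00–12:30, 16:00–17:30.
That's 2 windows.

2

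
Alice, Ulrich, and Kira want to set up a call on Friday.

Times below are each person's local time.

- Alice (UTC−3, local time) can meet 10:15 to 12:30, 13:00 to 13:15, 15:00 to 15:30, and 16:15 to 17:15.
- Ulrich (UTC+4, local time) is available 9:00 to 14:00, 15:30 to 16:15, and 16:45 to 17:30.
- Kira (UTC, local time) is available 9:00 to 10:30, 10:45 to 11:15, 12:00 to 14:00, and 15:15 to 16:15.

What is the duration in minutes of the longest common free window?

15 minutes

Alice → UTC: 13:15–15:30, 16:00–16:15, 18:00–18:30, 19:15–20:15.
Ulrich → UTC: 05:00–10:00, 11:30–12:15, 12:45–13:30.
Kira → UTC: 09:00–10:30, 10:45–11:15, 12:00–14:00, 15:15–16:15.
Alice ∩ Ulrich: 13:15–13:30.
Alice ∩ Ulrich ∩ Kira: 13:15–13:30.
Single common window of 15 minutes.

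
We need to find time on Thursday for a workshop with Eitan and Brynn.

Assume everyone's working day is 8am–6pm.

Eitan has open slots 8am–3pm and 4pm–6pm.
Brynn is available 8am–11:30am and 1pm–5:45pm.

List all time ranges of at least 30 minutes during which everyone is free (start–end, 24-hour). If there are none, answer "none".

Eitan ∩ Brynn: 08:00–11:30, 13:00–15:00, 16:00–17:45.
Windows ≥ 30 min: 08:00–11:30, 13:00–15:00, 16:00–17:45.

08:00–11:30, 13:00–15:00, 16:00–17:45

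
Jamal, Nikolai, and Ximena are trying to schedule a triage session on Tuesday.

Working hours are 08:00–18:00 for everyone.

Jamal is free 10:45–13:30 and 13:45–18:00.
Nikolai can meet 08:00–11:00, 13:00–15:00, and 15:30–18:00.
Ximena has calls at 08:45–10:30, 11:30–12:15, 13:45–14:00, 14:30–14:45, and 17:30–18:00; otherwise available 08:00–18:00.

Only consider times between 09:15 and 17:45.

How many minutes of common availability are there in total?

Ximena free within 08:00–18:00: 08:00–08:45, 10:30–11:30, 12:15–13:45, 14:00–14:30, 14:45–17:30.
Jamal ∩ Nikolai: 10:45–11:00, 13:00–13:30, 13:45–15:00, 15:30–18:00.
Jamal ∩ Nikolai ∩ Ximena: 10:45–11:00, 13:00–13:30, 14:00–14:30, 14:45–15:00, 15:30–17:30.
Restricted to 09:15–17:45: 10:45–11:00, 13:00–13:30, 14:00–14:30, 14:45–15:00, 15:30–17:30.
Total common minutes: 15 + 30 + 30 + 15 + 120 = 210.

210 minutes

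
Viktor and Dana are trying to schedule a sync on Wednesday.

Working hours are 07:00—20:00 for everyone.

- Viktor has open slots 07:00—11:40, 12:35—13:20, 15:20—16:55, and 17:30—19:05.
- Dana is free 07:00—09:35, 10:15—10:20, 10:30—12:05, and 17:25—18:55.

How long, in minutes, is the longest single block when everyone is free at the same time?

Viktor ∩ Dana: 07:00–09:35, 10:15–10:20, 10:30–11:40, 17:30–18:55.
Common window lengths: 155, 5, 70, 85 min; longest is 155.

155 minutes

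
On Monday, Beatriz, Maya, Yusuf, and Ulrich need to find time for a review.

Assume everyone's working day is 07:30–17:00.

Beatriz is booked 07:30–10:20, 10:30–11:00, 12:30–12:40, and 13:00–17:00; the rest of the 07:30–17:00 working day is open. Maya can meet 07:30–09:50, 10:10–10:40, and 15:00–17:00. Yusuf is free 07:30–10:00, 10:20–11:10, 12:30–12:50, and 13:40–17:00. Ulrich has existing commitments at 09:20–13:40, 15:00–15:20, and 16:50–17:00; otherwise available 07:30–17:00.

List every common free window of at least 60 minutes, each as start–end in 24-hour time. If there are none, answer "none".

Beatriz free within 07:30–17:00: 10:20–10:30, 11:00–12:30, 12:40–13:00.
Ulrich free within 07:30–17:00: 07:30–09:20, 13:40–15:00, 15:20–16:50.
Beatriz ∩ Maya: 10:20–10:30.
Beatriz ∩ Maya ∩ Yusuf: 10:20–10:30.
Beatriz ∩ Maya ∩ Yusuf ∩ Ulrich: (none).
Windows ≥ 60 min: (none).

none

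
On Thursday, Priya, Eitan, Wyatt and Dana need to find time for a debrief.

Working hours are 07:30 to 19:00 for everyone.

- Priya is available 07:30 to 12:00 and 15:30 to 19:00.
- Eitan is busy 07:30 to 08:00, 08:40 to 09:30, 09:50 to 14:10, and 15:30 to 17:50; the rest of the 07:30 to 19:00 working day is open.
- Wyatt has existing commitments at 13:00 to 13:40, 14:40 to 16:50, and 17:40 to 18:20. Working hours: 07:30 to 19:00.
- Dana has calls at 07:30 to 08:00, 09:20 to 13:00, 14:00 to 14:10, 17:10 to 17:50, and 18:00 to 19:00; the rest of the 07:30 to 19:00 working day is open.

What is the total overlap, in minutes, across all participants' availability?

40 minutes

Eitan free within 07:30–19:00: 08:00–08:40, 09:30–09:50, 14:10–15:30, 17:50–19:00.
Wyatt free within 07:30–19:00: 07:30–13:00, 13:40–14:40, 16:50–17:40, 18:20–19:00.
Dana free within 07:30–19:00: 08:00–09:20, 13:00–14:00, 14:10–17:10, 17:50–18:00.
Priya ∩ Eitan: 08:00–08:40, 09:30–09:50, 17:50–19:00.
Priya ∩ Eitan ∩ Wyatt: 08:00–08:40, 09:30–09:50, 18:20–19:00.
Priya ∩ Eitan ∩ Wyatt ∩ Dana: 08:00–08:40.
Total common minutes: 40.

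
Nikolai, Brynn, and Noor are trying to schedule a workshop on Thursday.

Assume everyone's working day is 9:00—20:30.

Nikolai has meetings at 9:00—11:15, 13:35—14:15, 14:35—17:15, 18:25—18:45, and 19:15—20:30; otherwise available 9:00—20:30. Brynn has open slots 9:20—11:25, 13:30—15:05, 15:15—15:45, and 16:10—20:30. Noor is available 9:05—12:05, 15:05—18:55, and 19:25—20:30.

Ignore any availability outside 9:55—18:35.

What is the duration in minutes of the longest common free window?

Nikolai free within 09:00–20:30: 11:15–13:35, 14:15–14:35, 17:15–18:25, 18:45–19:15.
Nikolai ∩ Brynn: 11:15–11:25, 13:30–13:35, 14:15–14:35, 17:15–18:25, 18:45–19:15.
Nikolai ∩ Brynn ∩ Noor: 11:15–11:25, 17:15–18:25, 18:45–18:55.
Restricted to 09:55–18:35: 11:15–11:25, 17:15–18:25.
Common window lengths: 10, 70 min; longest is 70.

70 minutes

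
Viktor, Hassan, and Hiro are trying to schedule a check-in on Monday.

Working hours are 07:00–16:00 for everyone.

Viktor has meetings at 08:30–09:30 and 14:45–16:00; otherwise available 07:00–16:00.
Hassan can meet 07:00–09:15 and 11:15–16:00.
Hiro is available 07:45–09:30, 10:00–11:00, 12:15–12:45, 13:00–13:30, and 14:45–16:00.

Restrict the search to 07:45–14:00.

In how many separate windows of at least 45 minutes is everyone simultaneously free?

1

Viktor free within 07:00–16:00: 07:00–08:30, 09:30–14:45.
Viktor ∩ Hassan: 07:00–08:30, 11:15–14:45.
Viktor ∩ Hassan ∩ Hiro: 07:45–08:30, 12:15–12:45, 13:00–13:30.
Restricted to 07:45–14:00: 07:45–08:30, 12:15–12:45, 13:00–13:30.
Windows ≥ 45 min: 07:45–08:30.
That's 1 window.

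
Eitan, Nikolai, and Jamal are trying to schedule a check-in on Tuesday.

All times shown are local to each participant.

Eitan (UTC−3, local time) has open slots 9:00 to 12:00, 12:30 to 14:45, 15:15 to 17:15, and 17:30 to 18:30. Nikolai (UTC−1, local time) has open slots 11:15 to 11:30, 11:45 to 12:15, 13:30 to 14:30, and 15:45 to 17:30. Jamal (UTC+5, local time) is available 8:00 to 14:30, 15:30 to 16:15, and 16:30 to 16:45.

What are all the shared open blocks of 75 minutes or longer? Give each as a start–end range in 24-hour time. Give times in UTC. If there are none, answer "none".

none

Eitan → UTC: 12:00–15:00, 15:30–17:45, 18:15–20:15, 20:30–21:30.
Nikolai → UTC: 12:15–12:30, 12:45–13:15, 14:30–15:30, 16:45–18:30.
Jamal → UTC: 03:00–09:30, 10:30–11:15, 11:30–11:45.
Eitan ∩ Nikolai: 12:15–12:30, 12:45–13:15, 14:30–15:00, 16:45–17:45, 18:15–18:30.
Eitan ∩ Nikolai ∩ Jamal: (none).
Windows ≥ 75 min: (none).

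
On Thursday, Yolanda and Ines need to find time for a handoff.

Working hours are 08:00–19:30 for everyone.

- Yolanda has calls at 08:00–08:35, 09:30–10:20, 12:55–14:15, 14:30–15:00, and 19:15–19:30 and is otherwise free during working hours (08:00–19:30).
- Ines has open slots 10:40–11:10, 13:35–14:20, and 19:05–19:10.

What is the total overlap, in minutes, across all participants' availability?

Yolanda free within 08:00–19:30: 08:35–09:30, 10:20–12:55, 14:15–14:30, 15:00–19:15.
Yolanda ∩ Ines: 10:40–11:10, 14:15–14:20, 19:05–19:10.
Total common minutes: 30 + 5 + 5 = 40.

40 minutes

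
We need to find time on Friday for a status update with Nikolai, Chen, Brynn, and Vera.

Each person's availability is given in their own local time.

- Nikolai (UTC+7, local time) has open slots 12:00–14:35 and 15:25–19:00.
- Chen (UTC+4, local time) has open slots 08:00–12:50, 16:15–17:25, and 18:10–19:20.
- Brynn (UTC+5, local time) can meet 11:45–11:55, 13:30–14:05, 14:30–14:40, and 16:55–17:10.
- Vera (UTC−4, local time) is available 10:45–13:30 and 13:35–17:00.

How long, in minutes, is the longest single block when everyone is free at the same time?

Nikolai → UTC: 05:00–07:35, 08:25–12:00.
Chen → UTC: 04:00–08:50, 12:15–13:25, 14:10–15:20.
Brynn → UTC: 06:45–06:55, 08:30–09:05, 09:30–09:40, 11:55–12:10.
Vera → UTC: 14:45–17:30, 17:35–21:00.
Nikolai ∩ Chen: 05:00–07:35, 08:25–08:50.
Nikolai ∩ Chen ∩ Brynn: 06:45–06:55, 08:30–08:50.
Nikolai ∩ Chen ∩ Brynn ∩ Vera: (none).
No common window.

0 minutes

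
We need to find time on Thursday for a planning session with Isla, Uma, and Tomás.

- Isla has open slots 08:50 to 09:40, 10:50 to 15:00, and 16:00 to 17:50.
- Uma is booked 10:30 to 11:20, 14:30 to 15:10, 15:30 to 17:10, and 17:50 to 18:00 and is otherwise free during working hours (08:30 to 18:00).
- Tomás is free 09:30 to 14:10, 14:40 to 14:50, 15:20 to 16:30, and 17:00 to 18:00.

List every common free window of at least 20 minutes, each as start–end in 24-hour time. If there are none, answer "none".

11:20–14:10, 17:10–17:50

Uma free within 08:30–18:00: 08:30–10:30, 11:20–14:30, 15:10–15:30, 17:10–17:50.
Isla ∩ Uma: 08:50–09:40, 11:20–14:30, 17:10–17:50.
Isla ∩ Uma ∩ Tomás: 09:30–09:40, 11:20–14:10, 17:10–17:50.
Windows ≥ 20 min: 11:20–14:10, 17:10–17:50.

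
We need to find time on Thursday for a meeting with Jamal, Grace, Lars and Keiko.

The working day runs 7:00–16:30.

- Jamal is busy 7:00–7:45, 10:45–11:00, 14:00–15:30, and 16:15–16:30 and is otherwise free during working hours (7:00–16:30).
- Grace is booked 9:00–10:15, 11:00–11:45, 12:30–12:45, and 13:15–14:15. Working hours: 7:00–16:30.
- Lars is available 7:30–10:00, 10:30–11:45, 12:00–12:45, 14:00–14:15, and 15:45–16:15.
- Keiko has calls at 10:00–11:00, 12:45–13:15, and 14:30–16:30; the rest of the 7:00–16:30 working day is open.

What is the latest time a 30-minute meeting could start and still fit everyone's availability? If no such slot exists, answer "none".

12:00

Jamal free within 07:00–16:30: 07:45–10:45, 11:00–14:00, 15:30–16:15.
Grace free within 07:00–16:30: 07:00–09:00, 10:15–11:00, 11:45–12:30, 12:45–13:15, 14:15–16:30.
Keiko free within 07:00–16:30: 07:00–10:00, 11:00–12:45, 13:15–14:30.
Jamal ∩ Grace: 07:45–09:00, 10:15–10:45, 11:45–12:30, 12:45–13:15, 15:30–16:15.
Jamal ∩ Grace ∩ Lars: 07:45–09:00, 10:30–10:45, 12:00–12:30, 15:45–16:15.
Jamal ∩ Grace ∩ Lars ∩ Keiko: 07:45–09:00, 12:00–12:30.
Windows ≥ 30 min: 07:45–09:00, 12:00–12:30.
Latest start in the last window 12:00–12:30 is 12:30 − 30 min = 12:00.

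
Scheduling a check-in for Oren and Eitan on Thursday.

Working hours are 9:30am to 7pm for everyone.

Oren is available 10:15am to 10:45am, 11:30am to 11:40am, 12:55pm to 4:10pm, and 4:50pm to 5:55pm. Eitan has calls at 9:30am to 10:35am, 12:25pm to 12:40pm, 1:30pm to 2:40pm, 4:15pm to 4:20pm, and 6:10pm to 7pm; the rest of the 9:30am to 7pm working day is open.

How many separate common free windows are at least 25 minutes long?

Eitan free within 09:30–19:00: 10:35–12:25, 12:40–13:30, 14:40–16:15, 16:20–18:10.
Oren ∩ Eitan: 10:35–10:45, 11:30–11:40, 12:55–13:30, 14:40–16:10, 16:50–17:55.
Windows ≥ 25 min: 12:55–13:30, 14:40–16:10, 16:50–17:55.
That's 3 windows.

3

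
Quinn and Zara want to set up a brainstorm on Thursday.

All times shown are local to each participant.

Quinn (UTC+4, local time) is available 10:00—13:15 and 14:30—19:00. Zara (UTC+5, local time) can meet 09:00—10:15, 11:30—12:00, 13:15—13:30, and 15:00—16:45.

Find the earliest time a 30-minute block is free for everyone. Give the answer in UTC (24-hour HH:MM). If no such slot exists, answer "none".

Quinn → UTC: 06:00–09:15, 10:30–15:00.
Zara → UTC: 04:00–05:15, 06:30–07:00, 08:15–08:30, 10:00–11:45.
Quinn ∩ Zara: 06:30–07:00, 08:15–08:30, 10:30–11:45.
Windows ≥ 30 min: 06:30–07:00, 10:30–11:45.
Earliest such window starts at 06:30.

06:30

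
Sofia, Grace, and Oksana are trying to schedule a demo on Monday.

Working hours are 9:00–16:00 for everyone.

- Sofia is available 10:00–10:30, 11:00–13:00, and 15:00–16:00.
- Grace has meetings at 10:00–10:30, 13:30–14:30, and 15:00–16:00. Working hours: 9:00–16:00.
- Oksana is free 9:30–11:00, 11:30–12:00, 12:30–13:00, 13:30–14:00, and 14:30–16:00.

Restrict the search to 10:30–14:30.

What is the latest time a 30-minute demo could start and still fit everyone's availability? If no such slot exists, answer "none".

Grace free within 09:00–16:00: 09:00–10:00, 10:30–13:30, 14:30–15:00.
Sofia ∩ Grace: 11:00–13:00.
Sofia ∩ Grace ∩ Oksana: 11:30–12:00, 12:30–13:00.
Restricted to 10:30–14:30: 11:30–12:00, 12:30–13:00.
Windows ≥ 30 min: 11:30–12:00, 12:30–13:00.
Latest start in the last window 12:30–13:00 is 13:00 − 30 min = 12:30.

12:30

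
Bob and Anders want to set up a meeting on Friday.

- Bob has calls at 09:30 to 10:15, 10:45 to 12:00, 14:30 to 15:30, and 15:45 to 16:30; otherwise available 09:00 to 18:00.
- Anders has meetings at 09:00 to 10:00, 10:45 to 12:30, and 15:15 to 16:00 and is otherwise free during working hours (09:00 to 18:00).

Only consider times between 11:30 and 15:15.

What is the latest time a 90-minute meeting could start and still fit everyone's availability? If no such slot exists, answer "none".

Bob free within 09:00–18:00: 09:00–09:30, 10:15–10:45, 12:00–14:30, 15:30–15:45, 16:30–18:00.
Anders free within 09:00–18:00: 10:00–10:45, 12:30–15:15, 16:00–18:00.
Bob ∩ Anders: 10:15–10:45, 12:30–14:30, 16:30–18:00.
Restricted to 11:30–15:15: 12:30–14:30.
Windows ≥ 90 min: 12:30–14:30.
Latest start in the last window 12:30–14:30 is 14:30 − 90 min = 13:00.

13:00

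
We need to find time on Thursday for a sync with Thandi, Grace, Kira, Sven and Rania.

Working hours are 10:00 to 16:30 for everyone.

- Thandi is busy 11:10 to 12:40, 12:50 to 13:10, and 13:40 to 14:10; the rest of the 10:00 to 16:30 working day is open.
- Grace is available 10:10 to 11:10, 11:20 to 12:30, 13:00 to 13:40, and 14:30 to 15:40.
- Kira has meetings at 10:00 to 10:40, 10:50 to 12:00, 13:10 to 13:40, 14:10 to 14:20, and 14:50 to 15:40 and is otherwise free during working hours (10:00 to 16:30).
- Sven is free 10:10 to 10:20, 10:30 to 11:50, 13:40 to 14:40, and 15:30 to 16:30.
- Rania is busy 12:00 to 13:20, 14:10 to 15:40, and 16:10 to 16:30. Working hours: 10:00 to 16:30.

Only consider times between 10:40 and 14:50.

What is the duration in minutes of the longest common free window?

10 minutes

Thandi free within 10:00–16:30: 10:00–11:10, 12:40–12:50, 13:10–13:40, 14:10–16:30.
Kira free within 10:00–16:30: 10:40–10:50, 12:00–13:10, 13:40–14:10, 14:20–14:50, 15:40–16:30.
Rania free within 10:00–16:30: 10:00–12:00, 13:20–14:10, 15:40–16:10.
Thandi ∩ Grace: 10:10–11:10, 13:10–13:40, 14:30–15:40.
Thandi ∩ Grace ∩ Kira: 10:40–10:50, 14:30–14:50.
Thandi ∩ Grace ∩ Kira ∩ Sven: 10:40–10:50, 14:30–14:40.
Thandi ∩ Grace ∩ Kira ∩ Sven ∩ Rania: 10:40–10:50.
Restricted to 10:40–14:50: 10:40–10:50.
Single common window of 10 minutes.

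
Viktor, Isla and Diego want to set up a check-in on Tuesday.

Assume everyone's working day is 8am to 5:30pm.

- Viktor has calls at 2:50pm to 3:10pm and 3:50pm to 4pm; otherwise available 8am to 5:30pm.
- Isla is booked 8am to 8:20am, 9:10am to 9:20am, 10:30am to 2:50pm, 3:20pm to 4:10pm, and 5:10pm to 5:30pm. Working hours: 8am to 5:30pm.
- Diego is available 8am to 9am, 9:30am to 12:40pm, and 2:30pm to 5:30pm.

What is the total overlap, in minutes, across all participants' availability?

Viktor free within 08:00–17:30: 08:00–14:50, 15:10–15:50, 16:00–17:30.
Isla free within 08:00–17:30: 08:20–09:10, 09:20–10:30, 14:50–15:20, 16:10–17:10.
Viktor ∩ Isla: 08:20–09:10, 09:20–10:30, 15:10–15:20, 16:10–17:10.
Viktor ∩ Isla ∩ Diego: 08:20–09:00, 09:30–10:30, 15:10–15:20, 16:10–17:10.
Total common minutes: 40 + 60 + 10 + 60 = 170.

170 minutes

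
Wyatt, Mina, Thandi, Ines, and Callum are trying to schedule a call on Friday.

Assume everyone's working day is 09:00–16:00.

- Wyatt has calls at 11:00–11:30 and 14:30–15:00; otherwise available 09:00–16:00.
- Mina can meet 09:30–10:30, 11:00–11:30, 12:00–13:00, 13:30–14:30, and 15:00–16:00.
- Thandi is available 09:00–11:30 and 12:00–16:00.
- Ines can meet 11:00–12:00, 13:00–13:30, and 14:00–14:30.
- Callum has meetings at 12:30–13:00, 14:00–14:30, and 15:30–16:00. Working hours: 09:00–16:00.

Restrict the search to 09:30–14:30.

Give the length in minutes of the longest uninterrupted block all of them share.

Wyatt free within 09:00–16:00: 09:00–11:00, 11:30–14:30, 15:00–16:00.
Callum free within 09:00–16:00: 09:00–12:30, 13:00–14:00, 14:30–15:30.
Wyatt ∩ Mina: 09:30–10:30, 12:00–13:00, 13:30–14:30, 15:00–16:00.
Wyatt ∩ Mina ∩ Thandi: 09:30–10:30, 12:00–13:00, 13:30–14:30, 15:00–16:00.
Wyatt ∩ Mina ∩ Thandi ∩ Ines: 14:00–14:30.
Wyatt ∩ Mina ∩ Thandi ∩ Ines ∩ Callum: (none).
Restricted to 09:30–14:30: (none).
No common window.

0 minutes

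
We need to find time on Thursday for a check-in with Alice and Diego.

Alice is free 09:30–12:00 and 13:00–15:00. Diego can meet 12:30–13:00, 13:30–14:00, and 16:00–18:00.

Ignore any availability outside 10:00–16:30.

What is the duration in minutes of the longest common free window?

Alice ∩ Diego: 13:30–14:00.
Restricted to 10:00–16:30: 13:30–14:00.
Single common window of 30 minutes.

30 minutes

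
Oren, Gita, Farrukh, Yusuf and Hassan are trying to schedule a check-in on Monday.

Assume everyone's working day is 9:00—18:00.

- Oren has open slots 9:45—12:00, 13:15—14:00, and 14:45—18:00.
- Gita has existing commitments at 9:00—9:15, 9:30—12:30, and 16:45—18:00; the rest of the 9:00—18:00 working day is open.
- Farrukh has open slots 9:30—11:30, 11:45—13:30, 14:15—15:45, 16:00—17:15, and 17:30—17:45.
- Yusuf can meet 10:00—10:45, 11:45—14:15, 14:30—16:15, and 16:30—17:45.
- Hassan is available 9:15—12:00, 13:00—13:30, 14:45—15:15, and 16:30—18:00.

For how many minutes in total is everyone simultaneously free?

Gita free within 09:00–18:00: 09:15–09:30, 12:30–16:45.
Oren ∩ Gita: 13:15–14:00, 14:45–16:45.
Oren ∩ Gita ∩ Farrukh: 13:15–13:30, 14:45–15:45, 16:00–16:45.
Oren ∩ Gita ∩ Farrukh ∩ Yusuf: 13:15–13:30, 14:45–15:45, 16:00–16:15, 16:30–16:45.
Oren ∩ Gita ∩ Farrukh ∩ Yusuf ∩ Hassan: 13:15–13:30, 14:45–15:15, 16:30–16:45.
Total common minutes: 15 + 30 + 15 = 60.

60 minutes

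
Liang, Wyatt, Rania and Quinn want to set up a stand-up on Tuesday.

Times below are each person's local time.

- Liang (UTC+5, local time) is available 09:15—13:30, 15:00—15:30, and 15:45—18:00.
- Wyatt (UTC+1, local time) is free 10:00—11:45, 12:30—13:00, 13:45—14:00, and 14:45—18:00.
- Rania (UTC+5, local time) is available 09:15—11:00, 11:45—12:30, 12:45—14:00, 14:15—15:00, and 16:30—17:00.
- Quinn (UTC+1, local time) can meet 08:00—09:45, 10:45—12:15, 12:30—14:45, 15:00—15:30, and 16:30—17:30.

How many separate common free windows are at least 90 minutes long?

Liang → UTC: 04:15–08:30, 10:00–10:30, 10:45–13:00.
Wyatt → UTC: 09:00–10:45, 11:30–12:00, 12:45–13:00, 13:45–17:00.
Rania → UTC: 04:15–06:00, 06:45–07:30, 07:45–09:00, 09:15–10:00, 11:30–12:00.
Quinn → UTC: 07:00–08:45, 09:45–11:15, 11:30–13:45, 14:00–14:30, 15:30–16:30.
Liang ∩ Wyatt: 10:00–10:30, 11:30–12:00, 12:45–13:00.
Liang ∩ Wyatt ∩ Rania: 11:30–12:00.
Liang ∩ Wyatt ∩ Rania ∩ Quinn: 11:30–12:00.
Windows ≥ 90 min: (none).
That's 0 windows.

0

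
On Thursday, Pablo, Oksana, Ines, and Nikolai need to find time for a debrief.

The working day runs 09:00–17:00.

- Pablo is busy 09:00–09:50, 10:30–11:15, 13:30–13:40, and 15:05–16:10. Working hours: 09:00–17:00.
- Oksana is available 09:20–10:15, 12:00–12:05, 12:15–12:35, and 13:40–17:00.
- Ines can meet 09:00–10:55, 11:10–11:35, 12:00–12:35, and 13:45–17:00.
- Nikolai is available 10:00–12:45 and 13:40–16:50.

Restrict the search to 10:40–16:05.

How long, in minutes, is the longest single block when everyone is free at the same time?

80 minutes

Pablo free within 09:00–17:00: 09:50–10:30, 11:15–13:30, 13:40–15:05, 16:10–17:00.
Pablo ∩ Oksana: 09:50–10:15, 12:00–12:05, 12:15–12:35, 13:40–15:05, 16:10–17:00.
Pablo ∩ Oksana ∩ Ines: 09:50–10:15, 12:00–12:05, 12:15–12:35, 13:45–15:05, 16:10–17:00.
Pablo ∩ Oksana ∩ Ines ∩ Nikolai: 10:00–10:15, 12:00–12:05, 12:15–12:35, 13:45–15:05, 16:10–16:50.
Restricted to 10:40–16:05: 12:00–12:05, 12:15–12:35, 13:45–15:05.
Common window lengths: 5, 20, 80 min; longest is 80.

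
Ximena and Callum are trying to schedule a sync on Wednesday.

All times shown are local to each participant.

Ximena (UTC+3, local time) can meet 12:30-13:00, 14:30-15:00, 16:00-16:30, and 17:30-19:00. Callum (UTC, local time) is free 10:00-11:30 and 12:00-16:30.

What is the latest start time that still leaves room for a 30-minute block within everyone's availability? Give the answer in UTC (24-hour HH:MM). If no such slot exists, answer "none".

15:30

Ximena → UTC: 09:30–10:00, 11:30–12:00, 13:00–13:30, 14:30–16:00.
Callum → UTC: 10:00–11:30, 12:00–16:30.
Ximena ∩ Callum: 13:00–13:30, 14:30–16:00.
Windows ≥ 30 min: 13:00–13:30, 14:30–16:00.
Latest start in the last window 14:30–16:00 is 16:00 − 30 min = 15:30.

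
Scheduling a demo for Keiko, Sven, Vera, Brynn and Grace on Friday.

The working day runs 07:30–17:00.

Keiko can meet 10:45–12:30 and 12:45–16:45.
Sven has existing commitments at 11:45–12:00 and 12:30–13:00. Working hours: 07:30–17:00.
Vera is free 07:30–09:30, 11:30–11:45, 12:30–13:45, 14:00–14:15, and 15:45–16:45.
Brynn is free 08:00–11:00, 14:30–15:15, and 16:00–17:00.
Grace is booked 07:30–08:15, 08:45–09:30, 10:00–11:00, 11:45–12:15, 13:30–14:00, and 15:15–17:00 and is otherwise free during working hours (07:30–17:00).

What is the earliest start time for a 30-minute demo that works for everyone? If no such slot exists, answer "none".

none

Sven free within 07:30–17:00: 07:30–11:45, 12:00–12:30, 13:00–17:00.
Grace free within 07:30–17:00: 08:15–08:45, 09:30–10:00, 11:00–11:45, 12:15–13:30, 14:00–15:15.
Keiko ∩ Sven: 10:45–11:45, 12:00–12:30, 13:00–16:45.
Keiko ∩ Sven ∩ Vera: 11:30–11:45, 13:00–13:45, 14:00–14:15, 15:45–16:45.
Keiko ∩ Sven ∩ Vera ∩ Brynn: 16:00–16:45.
Keiko ∩ Sven ∩ Vera ∩ Brynn ∩ Grace: (none).
Windows ≥ 30 min: (none).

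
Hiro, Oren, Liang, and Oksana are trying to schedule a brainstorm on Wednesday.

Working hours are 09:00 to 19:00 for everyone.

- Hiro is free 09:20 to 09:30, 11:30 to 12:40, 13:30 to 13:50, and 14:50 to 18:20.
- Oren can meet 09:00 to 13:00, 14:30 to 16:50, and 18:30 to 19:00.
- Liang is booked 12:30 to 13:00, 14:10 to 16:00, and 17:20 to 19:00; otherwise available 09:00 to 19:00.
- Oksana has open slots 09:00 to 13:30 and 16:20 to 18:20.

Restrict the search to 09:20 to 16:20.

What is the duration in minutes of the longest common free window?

Liang free within 09:00–19:00: 09:00–12:30, 13:00–14:10, 16:00–17:20.
Hiro ∩ Oren: 09:20–09:30, 11:30–12:40, 14:50–16:50.
Hiro ∩ Oren ∩ Liang: 09:20–09:30, 11:30–12:30, 16:00–16:50.
Hiro ∩ Oren ∩ Liang ∩ Oksana: 09:20–09:30, 11:30–12:30, 16:20–16:50.
Restricted to 09:20–16:20: 09:20–09:30, 11:30–12:30.
Common window lengths: 10, 60 min; longest is 60.

60 minutes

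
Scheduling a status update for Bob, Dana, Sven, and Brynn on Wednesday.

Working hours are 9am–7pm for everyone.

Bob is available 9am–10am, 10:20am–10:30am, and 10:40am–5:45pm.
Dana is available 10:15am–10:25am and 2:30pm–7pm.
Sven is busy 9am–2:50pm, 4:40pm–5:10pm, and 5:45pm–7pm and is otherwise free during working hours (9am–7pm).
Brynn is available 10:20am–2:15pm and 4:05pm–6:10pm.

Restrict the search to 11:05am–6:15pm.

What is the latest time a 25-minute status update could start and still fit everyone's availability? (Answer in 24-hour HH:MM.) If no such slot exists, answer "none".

Sven free within 09:00–19:00: 14:50–16:40, 17:10–17:45.
Bob ∩ Dana: 10:20–10:25, 14:30–17:45.
Bob ∩ Dana ∩ Sven: 14:50–16:40, 17:10–17:45.
Bob ∩ Dana ∩ Sven ∩ Brynn: 16:05–16:40, 17:10–17:45.
Restricted to 11:05–18:15: 16:05–16:40, 17:10–17:45.
Windows ≥ 25 min: 16:05–16:40, 17:10–17:45.
Latest start in the last window 17:10–17:45 is 17:45 − 25 min = 17:20.

17:20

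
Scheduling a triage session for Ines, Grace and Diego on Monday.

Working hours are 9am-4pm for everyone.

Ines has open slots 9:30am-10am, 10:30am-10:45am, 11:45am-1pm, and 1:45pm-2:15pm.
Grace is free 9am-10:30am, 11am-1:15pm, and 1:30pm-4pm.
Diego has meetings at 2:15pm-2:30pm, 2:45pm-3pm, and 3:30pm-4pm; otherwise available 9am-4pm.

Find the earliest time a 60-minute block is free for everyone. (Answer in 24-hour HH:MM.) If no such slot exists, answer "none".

Diego free within 09:00–16:00: 09:00–14:15, 14:30–14:45, 15:00–15:30.
Ines ∩ Grace: 09:30–10:00, 11:45–13:00, 13:45–14:15.
Ines ∩ Grace ∩ Diego: 09:30–10:00, 11:45–13:00, 13:45–14:15.
Windows ≥ 60 min: 11:45–13:00.
Earliest such window starts at 11:45.

11:45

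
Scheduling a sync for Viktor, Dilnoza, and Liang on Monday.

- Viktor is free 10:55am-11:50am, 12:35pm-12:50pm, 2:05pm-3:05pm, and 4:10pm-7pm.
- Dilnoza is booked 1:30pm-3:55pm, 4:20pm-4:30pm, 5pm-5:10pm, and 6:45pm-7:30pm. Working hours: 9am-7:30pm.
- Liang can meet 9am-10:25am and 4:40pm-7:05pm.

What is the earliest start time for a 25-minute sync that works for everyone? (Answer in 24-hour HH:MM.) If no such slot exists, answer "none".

17:10

Dilnoza free within 09:00–19:30: 09:00–13:30, 15:55–16:20, 16:30–17:00, 17:10–18:45.
Viktor ∩ Dilnoza: 10:55–11:50, 12:35–12:50, 16:10–16:20, 16:30–17:00, 17:10–18:45.
Viktor ∩ Dilnoza ∩ Liang: 16:40–17:00, 17:10–18:45.
Windows ≥ 25 min: 17:10–18:45.
Earliest such window starts at 17:10.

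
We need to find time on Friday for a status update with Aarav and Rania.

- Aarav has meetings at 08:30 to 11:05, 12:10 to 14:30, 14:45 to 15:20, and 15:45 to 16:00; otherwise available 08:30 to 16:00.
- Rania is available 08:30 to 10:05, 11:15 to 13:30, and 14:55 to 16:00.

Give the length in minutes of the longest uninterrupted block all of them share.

Aarav free within 08:30–16:00: 11:05–12:10, 14:30–14:45, 15:20–15:45.
Aarav ∩ Rania: 11:15–12:10, 15:20–15:45.
Common window lengths: 55, 25 min; longest is 55.

55 minutes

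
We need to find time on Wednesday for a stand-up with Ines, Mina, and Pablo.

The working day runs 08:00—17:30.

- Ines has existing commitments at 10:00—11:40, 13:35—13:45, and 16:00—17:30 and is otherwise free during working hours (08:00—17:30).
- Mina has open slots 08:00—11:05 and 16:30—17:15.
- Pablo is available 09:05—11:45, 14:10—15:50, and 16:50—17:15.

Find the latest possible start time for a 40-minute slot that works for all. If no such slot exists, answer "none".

09:20

Ines free within 08:00–17:30: 08:00–10:00, 11:40–13:35, 13:45–16:00.
Ines ∩ Mina: 08:00–10:00.
Ines ∩ Mina ∩ Pablo: 09:05–10:00.
Windows ≥ 40 min: 09:05–10:00.
Latest start in the last window 09:05–10:00 is 10:00 − 40 min = 09:20.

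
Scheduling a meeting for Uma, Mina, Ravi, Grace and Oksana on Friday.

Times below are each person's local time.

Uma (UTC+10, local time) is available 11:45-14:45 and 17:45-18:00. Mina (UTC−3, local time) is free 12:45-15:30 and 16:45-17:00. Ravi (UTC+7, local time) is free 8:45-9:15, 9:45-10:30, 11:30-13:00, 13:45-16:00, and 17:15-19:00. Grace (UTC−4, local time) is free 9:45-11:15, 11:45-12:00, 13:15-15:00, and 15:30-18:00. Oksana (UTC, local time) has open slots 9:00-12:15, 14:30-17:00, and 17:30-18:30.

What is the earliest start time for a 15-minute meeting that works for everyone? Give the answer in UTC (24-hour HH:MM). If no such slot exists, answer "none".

Uma → UTC: 01:45–04:45, 07:45–08:00.
Mina → UTC: 15:45–18:30, 19:45–20:00.
Ravi → UTC: 01:45–02:15, 02:45–03:30, 04:30–06:00, 06:45–09:00, 10:15–12:00.
Grace → UTC: 13:45–15:15, 15:45–16:00, 17:15–19:00, 19:30–22:00.
Oksana → UTC: 09:00–12:15, 14:30–17:00, 17:30–18:30.
Uma ∩ Mina: (none).
Uma ∩ Mina ∩ Ravi: (none).
Uma ∩ Mina ∩ Ravi ∩ Grace: (none).
Uma ∩ Mina ∩ Ravi ∩ Grace ∩ Oksana: (none).
Windows ≥ 15 min: (none).

none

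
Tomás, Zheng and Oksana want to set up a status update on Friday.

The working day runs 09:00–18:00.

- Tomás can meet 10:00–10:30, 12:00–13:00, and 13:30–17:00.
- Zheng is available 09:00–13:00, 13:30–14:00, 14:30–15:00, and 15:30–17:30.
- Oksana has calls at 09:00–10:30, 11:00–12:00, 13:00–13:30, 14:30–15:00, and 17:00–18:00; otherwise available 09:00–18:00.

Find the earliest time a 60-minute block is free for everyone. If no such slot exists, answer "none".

Oksana free within 09:00–18:00: 10:30–11:00, 12:00–13:00, 13:30–14:30, 15:00–17:00.
Tomás ∩ Zheng: 10:00–10:30, 12:00–13:00, 13:30–14:00, 14:30–15:00, 15:30–17:00.
Tomás ∩ Zheng ∩ Oksana: 12:00–13:00, 13:30–14:00, 15:30–17:00.
Windows ≥ 60 min: 12:00–13:00, 15:30–17:00.
Earliest such window starts at 12:00.

12:00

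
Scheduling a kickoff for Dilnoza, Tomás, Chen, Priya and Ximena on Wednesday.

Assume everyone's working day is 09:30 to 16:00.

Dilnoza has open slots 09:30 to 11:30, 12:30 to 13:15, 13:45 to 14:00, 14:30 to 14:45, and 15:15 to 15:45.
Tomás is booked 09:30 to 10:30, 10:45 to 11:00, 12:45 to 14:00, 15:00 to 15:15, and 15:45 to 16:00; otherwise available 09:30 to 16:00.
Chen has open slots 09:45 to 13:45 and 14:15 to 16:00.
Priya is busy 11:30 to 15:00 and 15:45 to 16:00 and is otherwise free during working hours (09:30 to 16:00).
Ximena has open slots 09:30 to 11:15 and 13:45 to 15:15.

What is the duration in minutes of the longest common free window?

Tomás free within 09:30–16:00: 10:30–10:45, 11:00–12:45, 14:00–15:00, 15:15–15:45.
Priya free within 09:30–16:00: 09:30–11:30, 15:00–15:45.
Dilnoza ∩ Tomás: 10:30–10:45, 11:00–11:30, 12:30–12:45, 14:30–14:45, 15:15–15:45.
Dilnoza ∩ Tomás ∩ Chen: 10:30–10:45, 11:00–11:30, 12:30–12:45, 14:30–14:45, 15:15–15:45.
Dilnoza ∩ Tomás ∩ Chen ∩ Priya: 10:30–10:45, 11:00–11:30, 15:15–15:45.
Dilnoza ∩ Tomás ∩ Chen ∩ Priya ∩ Ximena: 10:30–10:45, 11:00–11:15.
Common window lengths: 15, 15 min; longest is 15.

15 minutes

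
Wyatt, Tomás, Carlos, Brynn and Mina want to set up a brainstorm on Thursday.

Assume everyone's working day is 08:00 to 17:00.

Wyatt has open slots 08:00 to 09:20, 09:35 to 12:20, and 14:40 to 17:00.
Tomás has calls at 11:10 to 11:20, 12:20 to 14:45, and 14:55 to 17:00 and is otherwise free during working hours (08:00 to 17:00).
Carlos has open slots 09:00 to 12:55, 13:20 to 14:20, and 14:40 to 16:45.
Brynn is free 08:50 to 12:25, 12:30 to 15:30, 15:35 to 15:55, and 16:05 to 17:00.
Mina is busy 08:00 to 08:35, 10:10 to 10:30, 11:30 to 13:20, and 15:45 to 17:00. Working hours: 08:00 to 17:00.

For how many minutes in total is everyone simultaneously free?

115 minutes

Tomás free within 08:00–17:00: 08:00–11:10, 11:20–12:20, 14:45–14:55.
Mina free within 08:00–17:00: 08:35–10:10, 10:30–11:30, 13:20–15:45.
Wyatt ∩ Tomás: 08:00–09:20, 09:35–11:10, 11:20–12:20, 14:45–14:55.
Wyatt ∩ Tomás ∩ Carlos: 09:00–09:20, 09:35–11:10, 11:20–12:20, 14:45–14:55.
Wyatt ∩ Tomás ∩ Carlos ∩ Brynn: 09:00–09:20, 09:35–11:10, 11:20–12:20, 14:45–14:55.
Wyatt ∩ Tomás ∩ Carlos ∩ Brynn ∩ Mina: 09:00–09:20, 09:35–10:10, 10:30–11:10, 11:20–11:30, 14:45–14:55.
Total common minutes: 20 + 35 + 40 + 10 + 10 = 115.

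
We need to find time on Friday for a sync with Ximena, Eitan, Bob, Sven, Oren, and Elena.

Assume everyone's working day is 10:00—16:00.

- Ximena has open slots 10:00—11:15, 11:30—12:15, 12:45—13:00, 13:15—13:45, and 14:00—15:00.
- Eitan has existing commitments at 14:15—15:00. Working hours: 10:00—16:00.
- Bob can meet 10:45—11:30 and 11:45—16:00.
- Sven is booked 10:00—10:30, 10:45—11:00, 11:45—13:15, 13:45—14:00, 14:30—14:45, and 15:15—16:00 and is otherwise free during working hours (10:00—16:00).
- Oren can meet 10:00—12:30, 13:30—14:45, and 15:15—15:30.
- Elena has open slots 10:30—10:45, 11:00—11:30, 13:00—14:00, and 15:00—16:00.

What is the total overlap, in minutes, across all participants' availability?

Eitan free within 10:00–16:00: 10:00–14:15, 15:00–16:00.
Sven free within 10:00–16:00: 10:30–10:45, 11:00–11:45, 13:15–13:45, 14:00–14:30, 14:45–15:15.
Ximena ∩ Eitan: 10:00–11:15, 11:30–12:15, 12:45–13:00, 13:15–13:45, 14:00–14:15.
Ximena ∩ Eitan ∩ Bob: 10:45–11:15, 11:45–12:15, 12:45–13:00, 13:15–13:45, 14:00–14:15.
Ximena ∩ Eitan ∩ Bob ∩ Sven: 11:00–11:15, 13:15–13:45, 14:00–14:15.
Ximena ∩ Eitan ∩ Bob ∩ Sven ∩ Oren: 11:00–11:15, 13:30–13:45, 14:00–14:15.
Ximena ∩ Eitan ∩ Bob ∩ Sven ∩ Oren ∩ Elena: 11:00–11:15, 13:30–13:45.
Total common minutes: 15 + 15 = 30.

30 minutes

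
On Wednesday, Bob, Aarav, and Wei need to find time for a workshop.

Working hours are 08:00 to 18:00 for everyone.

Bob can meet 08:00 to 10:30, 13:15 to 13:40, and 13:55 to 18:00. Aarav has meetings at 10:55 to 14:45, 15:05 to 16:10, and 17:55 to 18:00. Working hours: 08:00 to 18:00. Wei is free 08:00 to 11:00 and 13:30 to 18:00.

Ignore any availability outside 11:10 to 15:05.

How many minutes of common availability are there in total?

20 minutes

Aarav free within 08:00–18:00: 08:00–10:55, 14:45–15:05, 16:10–17:55.
Bob ∩ Aarav: 08:00–10:30, 14:45–15:05, 16:10–17:55.
Bob ∩ Aarav ∩ Wei: 08:00–10:30, 14:45–15:05, 16:10–17:55.
Restricted to 11:10–15:05: 14:45–15:05.
Total common minutes: 20.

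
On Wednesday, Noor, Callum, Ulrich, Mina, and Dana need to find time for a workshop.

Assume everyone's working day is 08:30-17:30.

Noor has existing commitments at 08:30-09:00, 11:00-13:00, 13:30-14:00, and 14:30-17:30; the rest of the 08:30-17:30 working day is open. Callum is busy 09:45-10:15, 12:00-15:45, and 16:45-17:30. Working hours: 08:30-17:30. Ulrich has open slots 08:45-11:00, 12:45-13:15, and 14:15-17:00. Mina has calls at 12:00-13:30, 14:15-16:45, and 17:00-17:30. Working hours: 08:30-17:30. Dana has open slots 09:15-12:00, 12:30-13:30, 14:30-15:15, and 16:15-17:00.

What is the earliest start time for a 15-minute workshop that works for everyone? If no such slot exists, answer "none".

Noor free within 08:30–17:30: 09:00–11:00, 13:00–13:30, 14:00–14:30.
Callum free within 08:30–17:30: 08:30–09:45, 10:15–12:00, 15:45–16:45.
Mina free within 08:30–17:30: 08:30–12:00, 13:30–14:15, 16:45–17:00.
Noor ∩ Callum: 09:00–09:45, 10:15–11:00.
Noor ∩ Callum ∩ Ulrich: 09:00–09:45, 10:15–11:00.
Noor ∩ Callum ∩ Ulrich ∩ Mina: 09:00–09:45, 10:15–11:00.
Noor ∩ Callum ∩ Ulrich ∩ Mina ∩ Dana: 09:15–09:45, 10:15–11:00.
Windows ≥ 15 min: 09:15–09:45, 10:15–11:00.
Earliest such window starts at 09:15.

09:15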